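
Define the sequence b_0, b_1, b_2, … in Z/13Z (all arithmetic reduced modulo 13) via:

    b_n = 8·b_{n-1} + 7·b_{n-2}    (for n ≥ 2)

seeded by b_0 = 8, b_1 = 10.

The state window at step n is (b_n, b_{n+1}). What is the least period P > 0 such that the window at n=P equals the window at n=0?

12

n=0: window = (8, 10)
n=1: window = (10, 6)
n=2: window = (6, 1)
n=3: window = (1, 11)
n=4: window = (11, 4)
n=5: window = (4, 5)
n=6: window = (5, 3)
n=7: window = (3, 7)
n=8: window = (7, 12)
n=9: window = (12, 2)
n=10: window = (2, 9)
n=11: window = (9, 8)
n=12: window = (8, 10)
window at n=12 equals window at n=0 → period = 12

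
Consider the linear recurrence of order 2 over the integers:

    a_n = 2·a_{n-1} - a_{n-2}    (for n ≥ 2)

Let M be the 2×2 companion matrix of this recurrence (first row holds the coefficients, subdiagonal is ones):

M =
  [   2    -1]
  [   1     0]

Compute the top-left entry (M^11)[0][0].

(M^11)[0][0] is the top entry after applying M 11 times to the unit state (1, 0). Equivalently it is h_{12} for the auxiliary sequence (h_n) obeying the same recurrence with h_1 = 1 and h_i = 0 for 0 ≤ i < 1:
h_2 = 2·1 + -1·0 = 2
h_3 = 2·2 + -1·1 = 3
h_4 = 2·3 + -1·2 = 4
h_5 = 2·4 + -1·3 = 5
h_6 = 2·5 + -1·4 = 6
h_7 = 2·6 + -1·5 = 7
h_8 = 2·7 + -1·6 = 8
h_9 = 2·8 + -1·7 = 9
h_10 = 2·9 + -1·8 = 10
h_11 = 2·10 + -1·9 = 11
h_12 = 2·11 + -1·10 = 12

12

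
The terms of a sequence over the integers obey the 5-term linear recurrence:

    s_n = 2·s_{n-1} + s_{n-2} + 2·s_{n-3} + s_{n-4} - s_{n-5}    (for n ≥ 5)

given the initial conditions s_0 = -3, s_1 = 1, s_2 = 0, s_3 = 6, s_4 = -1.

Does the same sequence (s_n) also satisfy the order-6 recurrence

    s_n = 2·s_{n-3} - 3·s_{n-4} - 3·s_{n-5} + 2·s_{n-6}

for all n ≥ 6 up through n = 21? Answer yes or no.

no

Terms s_0..s_21: -3, 1, 0, 6, -1, 8, 26, 64, 163, 451, 1211, 3237, 8686, 23319, 62558, 167833, 450311, 1208204, 3241624, 8697349, 23335208, 62608906
n=6: candidate gives 3, actual s_6 = 26 ✗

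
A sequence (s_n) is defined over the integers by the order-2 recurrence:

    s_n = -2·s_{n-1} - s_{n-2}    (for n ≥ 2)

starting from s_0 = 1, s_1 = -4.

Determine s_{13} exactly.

-40

s_2 = -2·-4 + -1·1 = 7
s_3 = -2·7 + -1·-4 = -10
s_4 = -2·-10 + -1·7 = 13
s_5 = -2·13 + -1·-10 = -16
s_6 = -2·-16 + -1·13 = 19
s_7 = -2·19 + -1·-16 = -22
s_8 = -2·-22 + -1·19 = 25
s_9 = -2·25 + -1·-22 = -28
s_10 = -2·-28 + -1·25 = 31
s_11 = -2·31 + -1·-28 = -34
s_12 = -2·-34 + -1·31 = 37
s_13 = -2·37 + -1·-34 = -40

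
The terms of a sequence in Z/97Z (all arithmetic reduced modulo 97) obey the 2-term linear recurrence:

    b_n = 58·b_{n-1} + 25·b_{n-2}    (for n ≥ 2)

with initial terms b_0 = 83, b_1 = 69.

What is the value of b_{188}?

b_2 = 58·69 + 25·83 = 63
b_3 = 58·63 + 25·69 = 44
b_4 = 58·44 + 25·63 = 53
b_5 = 58·53 + 25·44 = 3
b_6 = 58·3 + 25·53 = 44
b_7 = 58·44 + 25·3 = 8
Continuing the recurrence:
  b_8 = 12;  b_9 = 23;  b_10 = 82;  b_11 = 93;  b_12 = 72;  b_13 = 2
  b_14 = 73;  b_15 = 16;  b_16 = 37;  b_17 = 24;  b_18 = 86;  b_19 = 59
  b_20 = 43;  b_21 = 89;  b_22 = 29;  b_23 = 27;  b_24 = 60;  b_25 = 81
  b_26 = 87;  b_27 = 87;  b_28 = 43;  b_29 = 13;  b_30 = 83;  b_31 = 95
  b_32 = 19;  b_33 = 82;  b_34 = 90;  b_35 = 92;  b_36 = 20;  b_37 = 65
  b_38 = 2;  b_39 = 92;  b_40 = 51;  b_41 = 20;  b_42 = 10;  b_43 = 13
  b_44 = 34;  b_45 = 66;  b_46 = 22;  b_47 = 16;  b_48 = 23;  b_49 = 85
  b_50 = 73;  b_51 = 54;  b_52 = 10;  b_53 = 87;  b_54 = 58;  b_55 = 10
  b_56 = 90;  b_57 = 38;  b_58 = 89;  b_59 = 1;  b_60 = 52;  b_61 = 34
  b_62 = 71;  b_63 = 21;  b_64 = 83;  b_65 = 4;  b_66 = 76;  b_67 = 46
  b_68 = 9;  b_69 = 23;  b_70 = 7;  b_71 = 11;  b_72 = 37;  b_73 = 93
  b_74 = 14;  b_75 = 33;  b_76 = 33;  b_77 = 23;  b_78 = 25;  b_79 = 85
  b_80 = 26;  b_81 = 44;  b_82 = 1;  b_83 = 91;  b_84 = 65;  b_85 = 31
  b_86 = 28;  b_87 = 71;  b_88 = 65;  b_89 = 16;  b_90 = 31;  b_91 = 64
  b_92 = 25;  b_93 = 43;  b_94 = 15;  b_95 = 5;  b_96 = 83;  b_97 = 89
  b_98 = 59;  b_99 = 21;  b_100 = 74;  b_101 = 64;  b_102 = 33;  b_103 = 22
  b_104 = 64;  b_105 = 91;  b_106 = 88;  b_107 = 7;  b_108 = 84;  b_109 = 3
  b_110 = 43;  b_111 = 47;  b_112 = 18;  b_113 = 85;  b_114 = 45;  b_115 = 79
  b_116 = 81;  b_117 = 77;  b_118 = 89;  b_119 = 6;  b_120 = 51;  b_121 = 4
  b_122 = 52;  b_123 = 12;  b_124 = 56;  b_125 = 56;  b_126 = 89;  b_127 = 63
  b_128 = 59;  b_129 = 50;  b_130 = 10;  b_131 = 84;  b_132 = 78;  b_133 = 28
  b_134 = 82;  b_135 = 24;  b_136 = 47;  b_137 = 28;  b_138 = 83;  b_139 = 82
  b_140 = 41;  b_141 = 63;  b_142 = 23;  b_143 = 96;  b_144 = 32;  b_145 = 85
  b_146 = 7;  b_147 = 9;  b_148 = 18;  b_149 = 8;  b_150 = 41;  b_151 = 56
  b_152 = 5;  b_153 = 41;  b_154 = 78;  b_155 = 20;  b_156 = 6;  b_157 = 72
  b_158 = 58;  b_159 = 23;  b_160 = 68;  b_161 = 57;  b_162 = 59;  b_163 = 94
  b_164 = 40;  b_165 = 14;  b_166 = 66;  b_167 = 7;  b_168 = 19;  b_169 = 16
  b_170 = 45;  b_171 = 3;  b_172 = 38;  b_173 = 48;  b_174 = 48;  b_175 = 7
  b_176 = 54;  b_177 = 9;  b_178 = 29;  b_179 = 64;  b_180 = 72;  b_181 = 53
  b_182 = 24;  b_183 = 1;  b_184 = 76;  b_185 = 68;  b_186 = 24
b_187 = 58·24 + 25·68 = 85
b_188 = 58·85 + 25·24 = 1

1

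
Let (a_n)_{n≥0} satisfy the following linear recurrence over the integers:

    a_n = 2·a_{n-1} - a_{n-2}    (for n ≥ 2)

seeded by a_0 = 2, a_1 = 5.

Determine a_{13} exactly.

a_2 = 2·5 + -1·2 = 8
a_3 = 2·8 + -1·5 = 11
a_4 = 2·11 + -1·8 = 14
a_5 = 2·14 + -1·11 = 17
a_6 = 2·17 + -1·14 = 20
a_7 = 2·20 + -1·17 = 23
a_8 = 2·23 + -1·20 = 26
a_9 = 2·26 + -1·23 = 29
a_10 = 2·29 + -1·26 = 32
a_11 = 2·32 + -1·29 = 35
a_12 = 2·35 + -1·32 = 38
a_13 = 2·38 + -1·35 = 41

41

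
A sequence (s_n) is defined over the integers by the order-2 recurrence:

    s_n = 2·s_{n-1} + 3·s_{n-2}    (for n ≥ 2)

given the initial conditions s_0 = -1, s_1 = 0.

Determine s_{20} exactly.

s_2 = 2·0 + 3·-1 = -3
s_3 = 2·-3 + 3·0 = -6
s_4 = 2·-6 + 3·-3 = -21
s_5 = 2·-21 + 3·-6 = -60
s_6 = 2·-60 + 3·-21 = -183
s_7 = 2·-183 + 3·-60 = -546
s_8 = 2·-546 + 3·-183 = -1641
s_9 = 2·-1641 + 3·-546 = -4920
s_10 = 2·-4920 + 3·-1641 = -14763
s_11 = 2·-14763 + 3·-4920 = -44286
s_12 = 2·-44286 + 3·-14763 = -132861
s_13 = 2·-132861 + 3·-44286 = -398580
s_14 = 2·-398580 + 3·-132861 = -1195743
s_15 = 2·-1195743 + 3·-398580 = -3587226
s_16 = 2·-3587226 + 3·-1195743 = -10761681
s_17 = 2·-10761681 + 3·-3587226 = -32285040
s_18 = 2·-32285040 + 3·-10761681 = -96855123
s_19 = 2·-96855123 + 3·-32285040 = -290565366
s_20 = 2·-290565366 + 3·-96855123 = -871696101

-871696101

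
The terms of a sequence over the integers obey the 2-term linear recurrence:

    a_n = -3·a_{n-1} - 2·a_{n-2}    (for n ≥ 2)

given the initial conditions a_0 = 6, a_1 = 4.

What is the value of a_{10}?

a_2 = -3·4 + -2·6 = -24
a_3 = -3·-24 + -2·4 = 64
a_4 = -3·64 + -2·-24 = -144
a_5 = -3·-144 + -2·64 = 304
a_6 = -3·304 + -2·-144 = -624
a_7 = -3·-624 + -2·304 = 1264
a_8 = -3·1264 + -2·-624 = -2544
a_9 = -3·-2544 + -2·1264 = 5104
a_10 = -3·5104 + -2·-2544 = -10224

-10224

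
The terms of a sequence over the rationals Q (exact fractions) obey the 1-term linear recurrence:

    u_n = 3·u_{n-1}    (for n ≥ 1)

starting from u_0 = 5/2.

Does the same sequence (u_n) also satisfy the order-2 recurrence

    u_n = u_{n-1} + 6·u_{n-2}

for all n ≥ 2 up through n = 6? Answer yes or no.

yes

Terms u_0..u_6: 5/2, 15/2, 45/2, 135/2, 405/2, 1215/2, 3645/2
n=2: candidate gives 45/2, actual u_2 = 45/2 ✓
n=3: candidate gives 135/2, actual u_3 = 135/2 ✓
n=4: candidate gives 405/2, actual u_4 = 405/2 ✓
n=5: candidate gives 1215/2, actual u_5 = 1215/2 ✓
n=6: candidate gives 3645/2, actual u_6 = 3645/2 ✓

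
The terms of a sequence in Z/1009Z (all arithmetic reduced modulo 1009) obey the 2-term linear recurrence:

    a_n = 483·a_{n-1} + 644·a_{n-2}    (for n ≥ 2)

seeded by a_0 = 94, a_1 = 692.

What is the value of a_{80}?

263

a_2 = 483·692 + 644·94 = 253
a_3 = 483·253 + 644·692 = 789
a_4 = 483·789 + 644·253 = 168
a_5 = 483·168 + 644·789 = 4
a_6 = 483·4 + 644·168 = 143
a_7 = 483·143 + 644·4 = 6
a_8 = 483·6 + 644·143 = 144
a_9 = 483·144 + 644·6 = 768
a_10 = 483·768 + 644·144 = 549
a_11 = 483·549 + 644·768 = 991
a_12 = 483·991 + 644·549 = 793
a_13 = 483·793 + 644·991 = 115
a_14 = 483·115 + 644·793 = 188
a_15 = 483·188 + 644·115 = 397
a_16 = 483·397 + 644·188 = 33
a_17 = 483·33 + 644·397 = 186
a_18 = 483·186 + 644·33 = 100
a_19 = 483·100 + 644·186 = 590
a_20 = 483·590 + 644·100 = 256
a_21 = 483·256 + 644·590 = 117
a_22 = 483·117 + 644·256 = 404
a_23 = 483·404 + 644·117 = 68
a_24 = 483·68 + 644·404 = 410
a_25 = 483·410 + 644·68 = 671
a_26 = 483·671 + 644·410 = 895
a_27 = 483·895 + 644·671 = 705
a_28 = 483·705 + 644·895 = 723
a_29 = 483·723 + 644·705 = 65
a_30 = 483·65 + 644·723 = 579
a_31 = 483·579 + 644·65 = 655
a_32 = 483·655 + 644·579 = 94
a_33 = 483·94 + 644·655 = 55
a_34 = 483·55 + 644·94 = 327
a_35 = 483·327 + 644·55 = 642
a_36 = 483·642 + 644·327 = 30
a_37 = 483·30 + 644·642 = 122
a_38 = 483·122 + 644·30 = 553
a_39 = 483·553 + 644·122 = 589
a_40 = 483·589 + 644·553 = 913
a_41 = 483·913 + 644·589 = 987
a_42 = 483·987 + 644·913 = 198
a_43 = 483·198 + 644·987 = 746
a_44 = 483·746 + 644·198 = 483
a_45 = 483·483 + 644·746 = 350
a_46 = 483·350 + 644·483 = 827
a_47 = 483·827 + 644·350 = 270
a_48 = 483·270 + 644·827 = 85
a_49 = 483·85 + 644·270 = 18
a_50 = 483·18 + 644·85 = 876
a_51 = 483·876 + 644·18 = 830
a_52 = 483·830 + 644·876 = 430
a_53 = 483·430 + 644·830 = 595
a_54 = 483·595 + 644·430 = 274
a_55 = 483·274 + 644·595 = 932
a_56 = 483·932 + 644·274 = 23
a_57 = 483·23 + 644·932 = 872
a_58 = 483·872 + 644·23 = 100
a_59 = 483·100 + 644·872 = 432
a_60 = 483·432 + 644·100 = 626
a_61 = 483·626 + 644·432 = 391
a_62 = 483·391 + 644·626 = 723
a_63 = 483·723 + 644·391 = 658
a_64 = 483·658 + 644·723 = 442
a_65 = 483·442 + 644·658 = 559
a_66 = 483·559 + 644·442 = 704
a_67 = 483·704 + 644·559 = 791
a_68 = 483·791 + 644·704 = 986
a_69 = 483·986 + 644·791 = 858
a_70 = 483·858 + 644·986 = 38
a_71 = 483·38 + 644·858 = 821
a_72 = 483·821 + 644·38 = 262
a_73 = 483·262 + 644·821 = 429
a_74 = 483·429 + 644·262 = 587
a_75 = 483·587 + 644·429 = 811
a_76 = 483·811 + 644·587 = 883
a_77 = 483·883 + 644·811 = 313
a_78 = 483·313 + 644·883 = 414
a_79 = 483·414 + 644·313 = 961
a_80 = 483·961 + 644·414 = 263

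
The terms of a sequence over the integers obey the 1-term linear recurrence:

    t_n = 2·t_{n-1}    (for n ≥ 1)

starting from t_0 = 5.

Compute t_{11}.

10240

t_1 = 2·5 = 10
t_2 = 2·10 = 20
t_3 = 2·20 = 40
t_4 = 2·40 = 80
t_5 = 2·80 = 160
t_6 = 2·160 = 320
t_7 = 2·320 = 640
t_8 = 2·640 = 1280
t_9 = 2·1280 = 2560
t_10 = 2·2560 = 5120
t_11 = 2·5120 = 10240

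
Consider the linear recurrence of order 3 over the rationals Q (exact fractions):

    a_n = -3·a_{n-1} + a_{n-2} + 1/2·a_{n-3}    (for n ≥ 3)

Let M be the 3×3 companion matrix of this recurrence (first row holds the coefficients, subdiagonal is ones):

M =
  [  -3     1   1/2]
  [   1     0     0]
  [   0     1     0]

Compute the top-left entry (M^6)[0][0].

4505/4

(M^6)[0][0] is the top entry after applying M 6 times to the unit state (1, 0, 0). Equivalently it is h_{8} for the auxiliary sequence (h_n) obeying the same recurrence with h_2 = 1 and h_i = 0 for 0 ≤ i < 2:
h_3 = -3·1 + 1·0 + 1/2·0 = -3
h_4 = -3·-3 + 1·1 + 1/2·0 = 10
h_5 = -3·10 + 1·-3 + 1/2·1 = -65/2
h_6 = -3·-65/2 + 1·10 + 1/2·-3 = 106
h_7 = -3·106 + 1·-65/2 + 1/2·10 = -691/2
h_8 = -3·-691/2 + 1·106 + 1/2·-65/2 = 4505/4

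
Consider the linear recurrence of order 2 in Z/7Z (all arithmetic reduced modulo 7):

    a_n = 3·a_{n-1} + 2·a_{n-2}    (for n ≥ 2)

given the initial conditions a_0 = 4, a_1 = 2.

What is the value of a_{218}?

a_2 = 3·2 + 2·4 = 0
a_3 = 3·0 + 2·2 = 4
a_4 = 3·4 + 2·0 = 5
a_5 = 3·5 + 2·4 = 2
a_6 = 3·2 + 2·5 = 2
a_7 = 3·2 + 2·2 = 3
a_8 = 3·3 + 2·2 = 6
a_9 = 3·6 + 2·3 = 3
a_10 = 3·3 + 2·6 = 0
a_11 = 3·0 + 2·3 = 6
a_12 = 3·6 + 2·0 = 4
a_13 = 3·4 + 2·6 = 3
a_14 = 3·3 + 2·4 = 3
a_15 = 3·3 + 2·3 = 1
a_16 = 3·1 + 2·3 = 2
a_17 = 3·2 + 2·1 = 1
a_18 = 3·1 + 2·2 = 0
a_19 = 3·0 + 2·1 = 2
a_20 = 3·2 + 2·0 = 6
a_21 = 3·6 + 2·2 = 1
a_22 = 3·1 + 2·6 = 1
a_23 = 3·1 + 2·1 = 5
a_24 = 3·5 + 2·1 = 3
a_25 = 3·3 + 2·5 = 5
a_26 = 3·5 + 2·3 = 0
a_27 = 3·0 + 2·5 = 3
a_28 = 3·3 + 2·0 = 2
a_29 = 3·2 + 2·3 = 5
a_30 = 3·5 + 2·2 = 5
a_31 = 3·5 + 2·5 = 4
a_32 = 3·4 + 2·5 = 1
a_33 = 3·1 + 2·4 = 4
a_34 = 3·4 + 2·1 = 0
a_35 = 3·0 + 2·4 = 1
a_36 = 3·1 + 2·0 = 3
a_37 = 3·3 + 2·1 = 4
a_38 = 3·4 + 2·3 = 4
a_39 = 3·4 + 2·4 = 6
a_40 = 3·6 + 2·4 = 5
a_41 = 3·5 + 2·6 = 6
a_42 = 3·6 + 2·5 = 0
a_43 = 3·0 + 2·6 = 5
a_44 = 3·5 + 2·0 = 1
a_45 = 3·1 + 2·5 = 6
a_46 = 3·6 + 2·1 = 6
a_47 = 3·6 + 2·6 = 2
a_48 = 3·2 + 2·6 = 4
a_49 = 3·4 + 2·2 = 2
(a_48, a_49) = (4, 2) = (a_0, a_1), so the sequence has period 48.
218 ≡ 26 (mod 48), hence a_218 = a_26 = 0.

0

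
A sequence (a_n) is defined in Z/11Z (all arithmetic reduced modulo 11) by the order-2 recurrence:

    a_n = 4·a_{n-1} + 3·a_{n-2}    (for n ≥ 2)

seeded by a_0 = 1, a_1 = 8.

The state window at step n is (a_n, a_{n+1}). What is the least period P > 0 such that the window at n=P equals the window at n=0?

n=0: window = (1, 8)
n=1: window = (8, 2)
n=2: window = (2, 10)
n=3: window = (10, 2)
n=4: window = (2, 5)
n=5: window = (5, 4)
n=6: window = (4, 9)
n=7: window = (9, 4)
n=8: window = (4, 10)
n=9: window = (10, 8)
n=10: window = (8, 7)
n=11: window = (7, 8)
n=12: window = (8, 9)
n=13: window = (9, 5)
n=14: window = (5, 3)
n=15: window = (3, 5)
n=16: window = (5, 7)
n=17: window = (7, 10)
n=18: window = (10, 6)
n=19: window = (6, 10)
n=20: window = (10, 3)
n=21: window = (3, 9)
n=22: window = (9, 1)
n=23: window = (1, 9)
n=24: window = (9, 6)
n=25: window = (6, 7)
n=26: window = (7, 2)
n=27: window = (2, 7)
n=28: window = (7, 1)
n=29: window = (1, 3)
n=30: window = (3, 4)
n=31: window = (4, 3)
n=32: window = (3, 2)
n=33: window = (2, 6)
n=34: window = (6, 8)
n=35: window = (8, 6)
n=36: window = (6, 4)
n=37: window = (4, 1)
n=38: window = (1, 5)
n=39: window = (5, 1)
n=40: window = (1, 8)
window at n=40 equals window at n=0 → period = 40

40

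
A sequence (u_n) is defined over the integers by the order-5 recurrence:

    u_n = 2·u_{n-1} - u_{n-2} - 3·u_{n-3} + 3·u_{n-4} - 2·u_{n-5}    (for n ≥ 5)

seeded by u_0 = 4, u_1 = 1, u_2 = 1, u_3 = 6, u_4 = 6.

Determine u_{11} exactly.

u_5 = 2·6 + -1·6 + -3·1 + 3·1 + -2·4 = -2
u_6 = 2·-2 + -1·6 + -3·6 + 3·1 + -2·1 = -27
u_7 = 2·-27 + -1·-2 + -3·6 + 3·6 + -2·1 = -54
u_8 = 2·-54 + -1·-27 + -3·-2 + 3·6 + -2·6 = -69
u_9 = 2·-69 + -1·-54 + -3·-27 + 3·-2 + -2·6 = -21
u_10 = 2·-21 + -1·-69 + -3·-54 + 3·-27 + -2·-2 = 112
u_11 = 2·112 + -1·-21 + -3·-69 + 3·-54 + -2·-27 = 344

344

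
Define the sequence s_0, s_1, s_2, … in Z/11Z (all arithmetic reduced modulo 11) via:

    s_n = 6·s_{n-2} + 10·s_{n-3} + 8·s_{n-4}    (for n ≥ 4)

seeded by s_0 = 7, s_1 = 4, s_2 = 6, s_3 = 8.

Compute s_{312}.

s_4 = 0·8 + 6·6 + 10·4 + 8·7 = 0
s_5 = 0·0 + 6·8 + 10·6 + 8·4 = 8
s_6 = 0·8 + 6·0 + 10·8 + 8·6 = 7
s_7 = 0·7 + 6·8 + 10·0 + 8·8 = 2
s_8 = 0·2 + 6·7 + 10·8 + 8·0 = 1
s_9 = 0·1 + 6·2 + 10·7 + 8·8 = 3
s_10 = 0·3 + 6·1 + 10·2 + 8·7 = 5
s_11 = 0·5 + 6·3 + 10·1 + 8·2 = 0
s_12 = 0·0 + 6·5 + 10·3 + 8·1 = 2
s_13 = 0·2 + 6·0 + 10·5 + 8·3 = 8
s_14 = 0·8 + 6·2 + 10·0 + 8·5 = 8
s_15 = 0·8 + 6·8 + 10·2 + 8·0 = 2
s_16 = 0·2 + 6·8 + 10·8 + 8·2 = 1
s_17 = 0·1 + 6·2 + 10·8 + 8·8 = 2
s_18 = 0·2 + 6·1 + 10·2 + 8·8 = 2
s_19 = 0·2 + 6·2 + 10·1 + 8·2 = 5
s_20 = 0·5 + 6·2 + 10·2 + 8·1 = 7
s_21 = 0·7 + 6·5 + 10·2 + 8·2 = 0
s_22 = 0·0 + 6·7 + 10·5 + 8·2 = 9
s_23 = 0·9 + 6·0 + 10·7 + 8·5 = 0
s_24 = 0·0 + 6·9 + 10·0 + 8·7 = 0
s_25 = 0·0 + 6·0 + 10·9 + 8·0 = 2
s_26 = 0·2 + 6·0 + 10·0 + 8·9 = 6
s_27 = 0·6 + 6·2 + 10·0 + 8·0 = 1
s_28 = 0·1 + 6·6 + 10·2 + 8·0 = 1
s_29 = 0·1 + 6·1 + 10·6 + 8·2 = 5
s_30 = 0·5 + 6·1 + 10·1 + 8·6 = 9
s_31 = 0·9 + 6·5 + 10·1 + 8·1 = 4
s_32 = 0·4 + 6·9 + 10·5 + 8·1 = 2
s_33 = 0·2 + 6·4 + 10·9 + 8·5 = 0
s_34 = 0·0 + 6·2 + 10·4 + 8·9 = 3
s_35 = 0·3 + 6·0 + 10·2 + 8·4 = 8
s_36 = 0·8 + 6·3 + 10·0 + 8·2 = 1
s_37 = 0·1 + 6·8 + 10·3 + 8·0 = 1
s_38 = 0·1 + 6·1 + 10·8 + 8·3 = 0
s_39 = 0·0 + 6·1 + 10·1 + 8·8 = 3
s_40 = 0·3 + 6·0 + 10·1 + 8·1 = 7
s_41 = 0·7 + 6·3 + 10·0 + 8·1 = 4
s_42 = 0·4 + 6·7 + 10·3 + 8·0 = 6
s_43 = 0·6 + 6·4 + 10·7 + 8·3 = 8
(s_40, s_41, s_42, s_43) = (7, 4, 6, 8) = (s_0, s_1, s_2, s_3), so the sequence has period 40.
312 ≡ 32 (mod 40), hence s_312 = s_32 = 2.

2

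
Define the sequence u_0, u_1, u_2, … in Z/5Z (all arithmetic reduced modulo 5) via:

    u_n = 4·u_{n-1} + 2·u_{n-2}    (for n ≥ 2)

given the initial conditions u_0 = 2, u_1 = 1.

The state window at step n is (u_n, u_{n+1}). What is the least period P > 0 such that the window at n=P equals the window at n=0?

4

n=0: window = (2, 1)
n=1: window = (1, 3)
n=2: window = (3, 4)
n=3: window = (4, 2)
n=4: window = (2, 1)
window at n=4 equals window at n=0 → period = 4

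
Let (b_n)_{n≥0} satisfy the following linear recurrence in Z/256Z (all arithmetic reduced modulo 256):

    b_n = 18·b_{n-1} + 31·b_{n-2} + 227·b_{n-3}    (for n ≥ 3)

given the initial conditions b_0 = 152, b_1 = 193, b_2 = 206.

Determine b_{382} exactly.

b_3 = 18·206 + 31·193 + 227·152 = 163
b_4 = 18·163 + 31·206 + 227·193 = 139
b_5 = 18·139 + 31·163 + 227·206 = 45
b_6 = 18·45 + 31·139 + 227·163 = 136
b_7 = 18·136 + 31·45 + 227·139 = 68
b_8 = 18·68 + 31·136 + 227·45 = 39
Continuing the recurrence:
  b_9 = 146;  b_10 = 73;  b_11 = 101;  b_12 = 103;  b_13 = 52;  b_14 = 176
  b_15 = 1;  b_16 = 126;  b_17 = 11;  b_18 = 235;  b_19 = 149;  b_20 = 176
  b_21 = 204;  b_22 = 199;  b_23 = 194;  b_24 = 161;  b_25 = 69;  b_26 = 95
  b_27 = 204;  b_28 = 8;  b_29 = 129;  b_30 = 238;  b_31 = 115;  b_32 = 75
  b_33 = 61;  b_34 = 88;  b_35 = 20;  b_36 = 39;  b_37 = 50;  b_38 = 249
  b_39 = 37;  b_40 = 23;  b_41 = 228;  b_42 = 160;  b_43 = 65;  b_44 = 30
  b_45 = 219;  b_46 = 171;  b_47 = 37;  b_48 = 128;  b_49 = 28;  b_50 = 71
  b_51 = 226;  b_52 = 81;  b_53 = 5;  b_54 = 143;  b_55 = 124;  b_56 = 120
  b_57 = 65;  b_58 = 14;  b_59 = 67;  b_60 = 11;  b_61 = 77;  b_62 = 40
  b_63 = 228;  b_64 = 39;  b_65 = 210;  b_66 = 169;  b_67 = 229;  b_68 = 199
  b_69 = 148;  b_70 = 144;  b_71 = 129;  b_72 = 190;  b_73 = 171;  b_74 = 107
  b_75 = 181;  b_76 = 80;  b_77 = 108;  b_78 = 199;  b_79 = 2;  b_80 = 1
  b_81 = 197;  b_82 = 191;  b_83 = 44;  b_84 = 232;  b_85 = 1;  b_86 = 46
  b_87 = 19;  b_88 = 203;  b_89 = 93;  b_90 = 248;  b_91 = 180;  b_92 = 39
  b_93 = 114;  b_94 = 89;  b_95 = 165;  b_96 = 119;  b_97 = 68;  b_98 = 128
  b_99 = 193;  b_100 = 94;  b_101 = 123;  b_102 = 43;  b_103 = 69;  b_104 = 32
  b_105 = 188;  b_106 = 71;  b_107 = 34;  b_108 = 177;  b_109 = 133;  b_110 = 239
  b_111 = 220;  b_112 = 88;  b_113 = 193;  b_114 = 78;  b_115 = 227;  b_116 = 139
  b_117 = 109;  b_118 = 200;  b_119 = 132;  b_120 = 39;  b_121 = 18;  b_122 = 9
  b_123 = 101;  b_124 = 39;  b_125 = 244;  b_126 = 112;  b_127 = 1;  b_128 = 254
  b_129 = 75;  b_130 = 235;  b_131 = 213;  b_132 = 240;  b_133 = 12;  b_134 = 199
  b_135 = 66;  b_136 = 97;  b_137 = 69;  b_138 = 31;  b_139 = 140;  b_140 = 200
  b_141 = 129;  b_142 = 110;  b_143 = 179;  b_144 = 75;  b_145 = 125;  b_146 = 152
  b_147 = 84;  b_148 = 39;  b_149 = 178;  b_150 = 185;  b_151 = 37;  b_152 = 215
  b_153 = 164;  b_154 = 96;  b_155 = 65;  b_156 = 158;  b_157 = 27;  b_158 = 171
  b_159 = 101;  b_160 = 192;  b_161 = 92;  b_162 = 71;  b_163 = 98;  b_164 = 17
  b_165 = 5;  b_166 = 79;  b_167 = 60;  b_168 = 56;  b_169 = 65;  b_170 = 142
  b_171 = 131;  b_172 = 11;  b_173 = 141;  b_174 = 104;  b_175 = 36;  b_176 = 39
  b_177 = 82;  b_178 = 105;  b_179 = 229;  b_180 = 135;  b_181 = 84;  b_182 = 80
  b_183 = 129;  b_184 = 62;  b_185 = 235;  b_186 = 107;  b_187 = 245;  b_188 = 144
  b_189 = 172;  b_190 = 199;  b_191 = 130;  b_192 = 193;  b_193 = 197;  b_194 = 127
  b_195 = 236;  b_196 = 168;  b_197 = 1;  b_198 = 174;  b_199 = 83;  b_200 = 203
  b_201 = 157;  b_202 = 56;  b_203 = 244;  b_204 = 39;  b_205 = 242;  b_206 = 25
  b_207 = 165;  b_208 = 55;  b_209 = 4;  b_210 = 64;  b_211 = 193;  b_212 = 222
  b_213 = 187;  b_214 = 43;  b_215 = 133;  b_216 = 96;  b_217 = 252;  b_218 = 71
  b_219 = 162;  b_220 = 113;  b_221 = 133;  b_222 = 175;  b_223 = 156;  b_224 = 24
  b_225 = 193;  b_226 = 206;  b_227 = 35;  b_228 = 139;  b_229 = 173;  b_230 = 8
  b_231 = 196;  b_232 = 39;  b_233 = 146;  b_234 = 201;  b_235 = 101;  b_236 = 231
  b_237 = 180;  b_238 = 48;  b_239 = 1;  b_240 = 126;  b_241 = 139;  b_242 = 235
  b_243 = 21;  b_244 = 48;  b_245 = 76;  b_246 = 199;  b_247 = 194;  b_248 = 33
  b_249 = 69;  b_250 = 223;  b_251 = 76;  b_252 = 136;  b_253 = 129;  b_254 = 238
  b_255 = 243;  b_256 = 75;  b_257 = 189;  b_258 = 216;  b_259 = 148;  b_260 = 39
  b_261 = 50;  b_262 = 121;  b_263 = 37;  b_264 = 151;  b_265 = 100;  b_266 = 32
  b_267 = 65;  b_268 = 30;  b_269 = 91;  b_270 = 171;  b_271 = 165;  b_272 = 0
  b_273 = 156;  b_274 = 71;  b_275 = 226;  b_276 = 209;  b_277 = 5;  b_278 = 15
  b_279 = 252;  b_280 = 248;  b_281 = 65;  b_282 = 14;  b_283 = 195;  b_284 = 11
  b_285 = 205;  b_286 = 168;  b_287 = 100;  b_288 = 39;  b_289 = 210;  b_290 = 41
  b_291 = 229;  b_292 = 71;  b_293 = 20;  b_294 = 16;  b_295 = 129;  b_296 = 190
  b_297 = 43;  b_298 = 107;  b_299 = 53;  b_300 = 208;  b_301 = 236;  b_302 = 199
  b_303 = 2;  b_304 = 129;  b_305 = 197;  b_306 = 63;  b_307 = 172;  b_308 = 104
  b_309 = 1;  b_310 = 46;  b_311 = 147;  b_312 = 203;  b_313 = 221;  b_314 = 120
  b_315 = 52;  b_316 = 39;  b_317 = 114;  b_318 = 217;  b_319 = 165;  b_320 = 247
  b_321 = 196;  b_322 = 0;  b_323 = 193;  b_324 = 94;  b_325 = 251;  b_326 = 43
  b_327 = 197;  b_328 = 160;  b_329 = 60;  b_330 = 71;  b_331 = 34;  b_332 = 49
  b_333 = 133;  b_334 = 111;  b_335 = 92;  b_336 = 216;  b_337 = 193;  b_338 = 78
  b_339 = 99;  b_340 = 139;  b_341 = 237;  b_342 = 72;  b_343 = 4;  b_344 = 39
  b_345 = 18;  b_346 = 137;  b_347 = 101;  b_348 = 167;  b_349 = 116;  b_350 = 240
  b_351 = 1;  b_352 = 254;  b_353 = 203;  b_354 = 235;  b_355 = 85;  b_356 = 112
  b_357 = 140;  b_358 = 199;  b_359 = 66;  b_360 = 225;  b_361 = 69;  b_362 = 159
  b_363 = 12;  b_364 = 72;  b_365 = 129;  b_366 = 110;  b_367 = 51;  b_368 = 75
  b_369 = 253;  b_370 = 24;  b_371 = 212;  b_372 = 39;  b_373 = 178;  b_374 = 57
  b_375 = 37;  b_376 = 87;  b_377 = 36;  b_378 = 224;  b_379 = 65;  b_380 = 158
b_381 = 18·158 + 31·65 + 227·224 = 155
b_382 = 18·155 + 31·158 + 227·65 = 171

171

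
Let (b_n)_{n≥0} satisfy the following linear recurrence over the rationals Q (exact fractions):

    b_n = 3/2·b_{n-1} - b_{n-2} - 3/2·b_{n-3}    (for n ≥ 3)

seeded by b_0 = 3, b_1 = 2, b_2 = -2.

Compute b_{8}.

b_3 = 3/2·-2 + -1·2 + -3/2·3 = -19/2
b_4 = 3/2·-19/2 + -1·-2 + -3/2·2 = -61/4
b_5 = 3/2·-61/4 + -1·-19/2 + -3/2·-2 = -83/8
b_6 = 3/2·-83/8 + -1·-61/4 + -3/2·-19/2 = 223/16
b_7 = 3/2·223/16 + -1·-83/8 + -3/2·-61/4 = 1733/32
b_8 = 3/2·1733/32 + -1·223/16 + -3/2·-83/8 = 5303/64

5303/64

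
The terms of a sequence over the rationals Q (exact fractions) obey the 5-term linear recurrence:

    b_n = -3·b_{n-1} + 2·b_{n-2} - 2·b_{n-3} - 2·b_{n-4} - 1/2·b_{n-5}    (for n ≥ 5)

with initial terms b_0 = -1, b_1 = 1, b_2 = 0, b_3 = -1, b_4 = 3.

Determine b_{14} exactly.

b_5 = -3·3 + 2·-1 + -2·0 + -2·1 + -1/2·-1 = -25/2
b_6 = -3·-25/2 + 2·3 + -2·-1 + -2·0 + -1/2·1 = 45
b_7 = -3·45 + 2·-25/2 + -2·3 + -2·-1 + -1/2·0 = -164
b_8 = -3·-164 + 2·45 + -2·-25/2 + -2·3 + -1/2·-1 = 1203/2
b_9 = -3·1203/2 + 2·-164 + -2·45 + -2·-25/2 + -1/2·3 = -2199
b_10 = -3·-2199 + 2·1203/2 + -2·-164 + -2·45 + -1/2·-25/2 = 32177/4
b_11 = -3·32177/4 + 2·-2199 + -2·1203/2 + -2·-164 + -1/2·45 = -117713/4
b_12 = -3·-117713/4 + 2·32177/4 + -2·-2199 + -2·1203/2 + -1/2·-164 = 430601/4
b_13 = -3·430601/4 + 2·-117713/4 + -2·32177/4 + -2·-2199 + -1/2·1203/2 = -787597/2
b_14 = -3·-787597/2 + 2·430601/4 + -2·-117713/4 + -2·32177/4 + -1/2·-2199 = 2881127/2

2881127/2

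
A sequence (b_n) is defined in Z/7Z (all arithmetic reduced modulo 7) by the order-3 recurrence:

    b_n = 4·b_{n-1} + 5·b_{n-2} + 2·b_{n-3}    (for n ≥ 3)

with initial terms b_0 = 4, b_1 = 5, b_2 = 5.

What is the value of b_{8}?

b_3 = 4·5 + 5·5 + 2·4 = 4
b_4 = 4·4 + 5·5 + 2·5 = 2
b_5 = 4·2 + 5·4 + 2·5 = 3
b_6 = 4·3 + 5·2 + 2·4 = 2
b_7 = 4·2 + 5·3 + 2·2 = 6
b_8 = 4·6 + 5·2 + 2·3 = 5

5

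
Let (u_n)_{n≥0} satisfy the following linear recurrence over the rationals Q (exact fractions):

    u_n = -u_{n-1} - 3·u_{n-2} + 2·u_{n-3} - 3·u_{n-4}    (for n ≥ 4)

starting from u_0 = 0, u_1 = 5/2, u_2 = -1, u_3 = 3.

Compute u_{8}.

u_4 = -1·3 + -3·-1 + 2·5/2 + -3·0 = 5
u_5 = -1·5 + -3·3 + 2·-1 + -3·5/2 = -47/2
u_6 = -1·-47/2 + -3·5 + 2·3 + -3·-1 = 35/2
u_7 = -1·35/2 + -3·-47/2 + 2·5 + -3·3 = 54
u_8 = -1·54 + -3·35/2 + 2·-47/2 + -3·5 = -337/2

-337/2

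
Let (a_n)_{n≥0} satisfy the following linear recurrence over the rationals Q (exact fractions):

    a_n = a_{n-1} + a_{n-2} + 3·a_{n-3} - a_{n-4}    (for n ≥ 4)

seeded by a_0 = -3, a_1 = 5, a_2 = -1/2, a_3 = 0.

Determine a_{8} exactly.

137

a_4 = 1·0 + 1·-1/2 + 3·5 + -1·-3 = 35/2
a_5 = 1·35/2 + 1·0 + 3·-1/2 + -1·5 = 11
a_6 = 1·11 + 1·35/2 + 3·0 + -1·-1/2 = 29
a_7 = 1·29 + 1·11 + 3·35/2 + -1·0 = 185/2
a_8 = 1·185/2 + 1·29 + 3·11 + -1·35/2 = 137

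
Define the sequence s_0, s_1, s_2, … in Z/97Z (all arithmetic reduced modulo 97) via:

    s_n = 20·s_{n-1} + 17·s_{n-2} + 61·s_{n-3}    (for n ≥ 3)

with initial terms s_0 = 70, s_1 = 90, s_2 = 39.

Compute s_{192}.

24

s_3 = 20·39 + 17·90 + 61·70 = 81
s_4 = 20·81 + 17·39 + 61·90 = 13
s_5 = 20·13 + 17·81 + 61·39 = 39
s_6 = 20·39 + 17·13 + 61·81 = 25
s_7 = 20·25 + 17·39 + 61·13 = 16
s_8 = 20·16 + 17·25 + 61·39 = 20
Continuing the recurrence:
  s_9 = 63;  s_10 = 54;  s_11 = 73;  s_12 = 13;  s_13 = 42;  s_14 = 82
  s_15 = 43;  s_16 = 63;  s_17 = 9;  s_18 = 91;  s_19 = 93;  s_20 = 76
  s_21 = 19;  s_22 = 70;  s_23 = 54;  s_24 = 34;  s_25 = 48;  s_26 = 79
  s_27 = 8;  s_28 = 66;  s_29 = 67;  s_30 = 40;  s_31 = 48;  s_32 = 4
  s_33 = 38;  s_34 = 70;  s_35 = 59;  s_36 = 32;  s_37 = 93;  s_38 = 86
  s_39 = 15;  s_40 = 63;  s_41 = 68;  s_42 = 48;  s_43 = 42;  s_44 = 81
  s_45 = 24;  s_46 = 54;  s_47 = 27;  s_48 = 12;  s_49 = 16;  s_50 = 37
  s_51 = 95;  s_52 = 13;  s_53 = 58;  s_54 = 95;  s_55 = 90;  s_56 = 66
  s_57 = 12;  s_58 = 62;  s_59 = 38;  s_60 = 24;  s_61 = 58;  s_62 = 6
  s_63 = 48;  s_64 = 41;  s_65 = 62;  s_66 = 15;  s_67 = 72;  s_68 = 45
  s_69 = 32;  s_70 = 74;  s_71 = 16;  s_72 = 38;  s_73 = 17;  s_74 = 22
  s_75 = 40;  s_76 = 77;  s_77 = 70;  s_78 = 8;  s_79 = 33;  s_80 = 22
  s_81 = 34;  s_82 = 60;  s_83 = 16;  s_84 = 19;  s_85 = 44;  s_86 = 45
  s_87 = 91;  s_88 = 31;  s_89 = 62;  s_90 = 43;  s_91 = 22;  s_92 = 6
  s_93 = 13;  s_94 = 55;  s_95 = 38;  s_96 = 63;  s_97 = 23;  s_98 = 66
  s_99 = 25;  s_100 = 18;  s_101 = 58;  s_102 = 81;  s_103 = 18;  s_104 = 37
  s_105 = 70;  s_106 = 23;  s_107 = 27;  s_108 = 60;  s_109 = 55;  s_110 = 81
  s_111 = 7;  s_112 = 22;  s_113 = 68;  s_114 = 27;  s_115 = 31;  s_116 = 86
  s_117 = 14;  s_118 = 44;  s_119 = 59;  s_120 = 66;  s_121 = 60;  s_122 = 4
  s_123 = 82;  s_124 = 33;  s_125 = 67;  s_126 = 16;  s_127 = 77;  s_128 = 79
  s_129 = 82;  s_130 = 17;  s_131 = 54;  s_132 = 66;  s_133 = 74;  s_134 = 76
  s_135 = 14;  s_136 = 72;  s_137 = 9;  s_138 = 27;  s_139 = 41;  s_140 = 82
  s_141 = 7;  s_142 = 58;  s_143 = 73;  s_144 = 60;  s_145 = 62;  s_146 = 20
  s_147 = 70;  s_148 = 90;  s_149 = 39;  s_150 = 81;  s_151 = 13;  s_152 = 39
  s_153 = 25;  s_154 = 16;  s_155 = 20;  s_156 = 63;  s_157 = 54;  s_158 = 73
  s_159 = 13;  s_160 = 42;  s_161 = 82;  s_162 = 43;  s_163 = 63;  s_164 = 9
  s_165 = 91;  s_166 = 93;  s_167 = 76;  s_168 = 19;  s_169 = 70;  s_170 = 54
  s_171 = 34;  s_172 = 48;  s_173 = 79;  s_174 = 8;  s_175 = 66;  s_176 = 67
  s_177 = 40;  s_178 = 48;  s_179 = 4;  s_180 = 38;  s_181 = 70;  s_182 = 59
  s_183 = 32;  s_184 = 93;  s_185 = 86;  s_186 = 15;  s_187 = 63;  s_188 = 68
  s_189 = 48;  s_190 = 42
s_191 = 20·42 + 17·48 + 61·68 = 81
s_192 = 20·81 + 17·42 + 61·48 = 24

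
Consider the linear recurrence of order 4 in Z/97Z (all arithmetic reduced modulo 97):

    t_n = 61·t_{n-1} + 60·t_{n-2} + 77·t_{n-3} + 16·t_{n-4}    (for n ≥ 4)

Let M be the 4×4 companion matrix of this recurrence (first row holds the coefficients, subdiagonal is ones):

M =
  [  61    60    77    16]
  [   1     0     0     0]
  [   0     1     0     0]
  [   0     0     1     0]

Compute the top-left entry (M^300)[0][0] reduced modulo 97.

(M^300)[0][0] is the top entry after applying M 300 times to the unit state (1, 0, 0, 0). Equivalently it is h_{303} for the auxiliary sequence (h_n) obeying the same recurrence with h_3 = 1 and h_i = 0 for 0 ≤ i < 3:
h_4 = 61·1 + 60·0 + 77·0 + 16·0 = 61
h_5 = 61·61 + 60·1 + 77·0 + 16·0 = 95
h_6 = 61·95 + 60·61 + 77·1 + 16·0 = 26
h_7 = 61·26 + 60·95 + 77·61 + 16·1 = 68
h_8 = 61·68 + 60·26 + 77·95 + 16·61 = 31
h_9 = 61·31 + 60·68 + 77·26 + 16·95 = 84
Continuing the recurrence:
  h_10 = 26;  h_11 = 13;  h_12 = 5;  h_13 = 66;  h_14 = 20;  h_15 = 50
  h_16 = 3;  h_17 = 56;  h_18 = 6;  h_19 = 4;  h_20 = 17;  h_21 = 16
  h_22 = 72;  h_23 = 32;  h_24 = 16;  h_25 = 63;  h_26 = 77;  h_27 = 36
  h_28 = 89;  h_29 = 73;  h_30 = 23;  h_31 = 20;  h_32 = 42;  h_33 = 8
  h_34 = 66;  h_35 = 9;  h_36 = 74;  h_37 = 79;  h_38 = 47;  h_39 = 63
  h_40 = 59;  h_41 = 40;  h_42 = 40;  h_43 = 12;  h_44 = 75;  h_45 = 91
  h_46 = 72;  h_47 = 8;  h_48 = 17;  h_49 = 78;  h_50 = 77;  h_51 = 47
  h_52 = 88;  h_53 = 39;  h_54 = 94;  h_55 = 82;  h_56 = 18;  h_57 = 9
  h_58 = 38;  h_59 = 27;  h_60 = 58;  h_61 = 80;  h_62 = 86;  h_63 = 6
  h_64 = 4;  h_65 = 67;  h_66 = 54;  h_67 = 55;  h_68 = 81;  h_69 = 85
  h_70 = 12;  h_71 = 48;  h_72 = 43;  h_73 = 27;  h_74 = 64;  h_75 = 0
  h_76 = 11;  h_77 = 17;  h_78 = 5;  h_79 = 38;  h_80 = 29;  h_81 = 50
  h_82 = 36;  h_83 = 83;  h_84 = 91;  h_85 = 38;  h_86 = 1;  h_87 = 6
  h_88 = 55;  h_89 = 35;  h_90 = 93;  h_91 = 76;  h_92 = 17;  h_93 = 29
  h_94 = 41;  h_95 = 73;  h_96 = 9;  h_97 = 14;  h_98 = 8;  h_99 = 85
  h_100 = 0;  h_101 = 23;  h_102 = 25;  h_103 = 94;  h_104 = 81;  h_105 = 70
  h_106 = 84;  h_107 = 90;  h_108 = 47;  h_109 = 44;  h_110 = 4;  h_111 = 86
  h_112 = 23;  h_113 = 9;  h_114 = 79;  h_115 = 67;  h_116 = 91;  h_117 = 84
  h_118 = 32;  h_119 = 36;  h_120 = 12;  h_121 = 7;  h_122 = 66;  h_123 = 29
  h_124 = 58;  h_125 = 93;  h_126 = 26;  h_127 = 68;  h_128 = 23;  h_129 = 49
  h_130 = 30;  h_131 = 63;  h_132 = 84;  h_133 = 67;  h_134 = 5;  h_135 = 64
  h_136 = 37;  h_137 = 85;  h_138 = 94;  h_139 = 60;  h_140 = 44;  h_141 = 41
  h_142 = 13;  h_143 = 35;  h_144 = 83;  h_145 = 90;  h_146 = 84;  h_147 = 15
  h_148 = 51;  h_149 = 85;  h_150 = 74;  h_151 = 7;  h_152 = 6;  h_153 = 84
  h_154 = 29;  h_155 = 11;  h_156 = 51;  h_157 = 73;  h_158 = 94;  h_159 = 55
  h_160 = 9;  h_161 = 33;  h_162 = 47;  h_163 = 18;  h_164 = 7;  h_165 = 28
  h_166 = 95;  h_167 = 57;  h_168 = 96;  h_169 = 64;  h_170 = 53;  h_171 = 51
  h_172 = 48;  h_173 = 35;  h_174 = 90;  h_175 = 74;  h_176 = 88;  h_177 = 32
  h_178 = 14;  h_179 = 64;  h_180 = 80;  h_181 = 28;  h_182 = 20;  h_183 = 93
  h_184 = 27;  h_185 = 0;  h_186 = 80;  h_187 = 8;  h_188 = 94;  h_189 = 55
  h_190 = 27;  h_191 = 91;  h_192 = 9;  h_193 = 44;  h_194 = 90;  h_195 = 94
  h_196 = 19;  h_197 = 77;  h_198 = 62;  h_199 = 20;  h_200 = 18;  h_201 = 59
  h_202 = 33;  h_203 = 81;  h_204 = 15;  h_205 = 45;  h_206 = 31;  h_207 = 58
  h_208 = 82;  h_209 = 46;  h_210 = 78;  h_211 = 16;  h_212 = 34;  h_213 = 76
  h_214 = 38;  h_215 = 52;  h_216 = 14;  h_217 = 65;  h_218 = 8;  h_219 = 90
  h_220 = 44;  h_221 = 40;  h_222 = 13;  h_223 = 67;  h_224 = 18;  h_225 = 66
  h_226 = 94;  h_227 = 27;  h_228 = 47;  h_229 = 74;  h_230 = 53;  h_231 = 84
  h_232 = 10;  h_233 = 51;  h_234 = 66;  h_235 = 82;  h_236 = 51;  h_237 = 58
  h_238 = 0;  h_239 = 86;  h_240 = 52;  h_241 = 45;  h_242 = 71;  h_243 = 92
  h_244 = 7;  h_245 = 9;  h_246 = 71;  h_247 = 92;  h_248 = 7;  h_249 = 15
  h_250 = 49;  h_251 = 80;  h_252 = 66;  h_253 = 35;  h_254 = 41;  h_255 = 2
  h_256 = 28;  h_257 = 16;  h_258 = 71;  h_259 = 10;  h_260 = 51;  h_261 = 25
  h_262 = 89;  h_263 = 55;  h_264 = 87;  h_265 = 49;  h_266 = 94;  h_267 = 54
  h_268 = 34;  h_269 = 47;  h_270 = 93;  h_271 = 44;  h_272 = 11;  h_273 = 69
  h_274 = 45;  h_275 = 94;  h_276 = 52;  h_277 = 92;  h_278 = 6;  h_279 = 45
  h_280 = 60;  h_281 = 49;  h_282 = 62;  h_283 = 34;  h_284 = 51;  h_285 = 39
  h_286 = 28;  h_287 = 80;  h_288 = 0;  h_289 = 14;  h_290 = 90;  h_291 = 44
  h_292 = 44;  h_293 = 62;  h_294 = 95;  h_295 = 27;  h_296 = 21;  h_297 = 53
  h_298 = 41;  h_299 = 67;  h_300 = 3;  h_301 = 60
h_302 = 61·60 + 60·3 + 77·67 + 16·41 = 52
h_303 = 61·52 + 60·60 + 77·3 + 16·67 = 24

24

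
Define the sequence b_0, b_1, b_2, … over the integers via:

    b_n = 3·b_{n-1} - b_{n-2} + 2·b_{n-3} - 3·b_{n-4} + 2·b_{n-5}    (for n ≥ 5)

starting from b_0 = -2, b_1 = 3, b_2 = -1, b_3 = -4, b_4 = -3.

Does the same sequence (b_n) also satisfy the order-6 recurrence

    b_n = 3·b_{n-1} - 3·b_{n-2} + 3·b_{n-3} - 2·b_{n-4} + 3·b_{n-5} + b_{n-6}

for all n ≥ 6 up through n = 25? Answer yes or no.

Terms b_0..b_25: -2, 3, -1, -4, -3, -20, -56, -144, -415, -1159, -3222, -9017, -25190, -70350, -196546, -549061, -1533801, -4284764, -11969675, -33437772, -93409888, -260944552, -728959815, -2036380703, -5688717278, -15891676881
n=6: candidate gives -54, actual b_6 = -56 ✗

no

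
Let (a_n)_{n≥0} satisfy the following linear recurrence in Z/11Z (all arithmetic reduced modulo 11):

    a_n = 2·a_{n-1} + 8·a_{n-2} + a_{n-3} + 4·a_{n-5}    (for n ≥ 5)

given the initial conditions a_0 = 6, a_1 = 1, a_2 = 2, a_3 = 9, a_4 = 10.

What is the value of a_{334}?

a_5 = 2·10 + 8·9 + 1·2 + 0·1 + 4·6 = 8
a_6 = 2·8 + 8·10 + 1·9 + 0·2 + 4·1 = 10
a_7 = 2·10 + 8·8 + 1·10 + 0·9 + 4·2 = 3
a_8 = 2·3 + 8·10 + 1·8 + 0·10 + 4·9 = 9
a_9 = 2·9 + 8·3 + 1·10 + 0·8 + 4·10 = 4
a_10 = 2·4 + 8·9 + 1·3 + 0·10 + 4·8 = 5
Continuing the recurrence:
  a_11 = 3;  a_12 = 7;  a_13 = 2;  a_14 = 2;  a_15 = 3;  a_16 = 3
  a_17 = 5;  a_18 = 1;  a_19 = 9;  a_20 = 10;  a_21 = 6;  a_22 = 0
  a_23 = 7;  a_24 = 1;  a_25 = 10;  a_26 = 4;  a_27 = 1;  a_28 = 6
  a_29 = 6;  a_30 = 2;  a_31 = 8;  a_32 = 9;  a_33 = 9;  a_34 = 1
  a_35 = 3;  a_36 = 0;  a_37 = 6;  a_38 = 7;  a_39 = 0;  a_40 = 8
  a_41 = 1;  a_42 = 2;  a_43 = 4;  a_44 = 3;  a_45 = 6;  a_46 = 0
  a_47 = 4;  a_48 = 8;  a_49 = 5;  a_50 = 3;  a_51 = 10;  a_52 = 10
  a_53 = 3;  a_54 = 6;  a_55 = 3;  a_56 = 9;  a_57 = 0;  a_58 = 10
  a_59 = 9;  a_60 = 0;  a_61 = 8;  a_62 = 3;  a_63 = 0;  a_64 = 2
  a_65 = 7;  a_66 = 7;  a_67 = 7;  a_68 = 0;  a_69 = 5;  a_70 = 1
  a_71 = 4;  a_72 = 5;  a_73 = 10;  a_74 = 7;  a_75 = 4;  a_76 = 2
  a_77 = 8;  a_78 = 10;  a_79 = 4;  a_80 = 2;  a_81 = 10;  a_82 = 6
  a_83 = 2;  a_84 = 1;  a_85 = 10;  a_86 = 4;  a_87 = 3;  a_88 = 1
  a_89 = 1;  a_90 = 9;  a_91 = 10;  a_92 = 6;  a_93 = 6;  a_94 = 8
  a_95 = 7;  a_96 = 3;  a_97 = 6;  a_98 = 1;  a_99 = 8;  a_100 = 3
  a_101 = 6;  a_102 = 2;  a_103 = 4;  a_104 = 7;  a_105 = 5;  a_106 = 6
  a_107 = 1;  a_108 = 5;  a_109 = 8;  a_110 = 0;  a_111 = 5;  a_112 = 0
  a_113 = 5;  a_114 = 3;  a_115 = 2;  a_116 = 9;  a_117 = 4;  a_118 = 3
  a_119 = 4;  a_120 = 0;  a_121 = 5;  a_122 = 8;  a_123 = 2;  a_124 = 1
  a_125 = 4;  a_126 = 5;  a_127 = 9;  a_128 = 4;  a_129 = 1;  a_130 = 4
  a_131 = 7;  a_132 = 6;  a_133 = 0;  a_134 = 4;  a_135 = 8;  a_136 = 10
  a_137 = 2;  a_138 = 4;  a_139 = 6;  a_140 = 1;  a_141 = 6;  a_142 = 1
  a_143 = 1;  a_144 = 7;  a_145 = 5;  a_146 = 3;  a_147 = 2;  a_148 = 4
  a_149 = 0;  a_150 = 10;  a_151 = 3;  a_152 = 6;  a_153 = 7;  a_154 = 10
  a_155 = 1;  a_156 = 2;  a_157 = 2;  a_158 = 5;  a_159 = 2;  a_160 = 6
  a_161 = 8;  a_162 = 8;  a_163 = 7;  a_164 = 6;  a_165 = 1;  a_166 = 1
  a_167 = 4;  a_168 = 1;  a_169 = 4;  a_170 = 2;  a_171 = 8;  a_172 = 8
  a_173 = 9;  a_174 = 7;  a_175 = 3;  a_176 = 4;  a_177 = 5;  a_178 = 4
  a_179 = 3;  a_180 = 0;  a_181 = 0;  a_182 = 1;  a_183 = 7;  a_184 = 1
  a_185 = 4;  a_186 = 1;  a_187 = 6;  a_188 = 8;  a_189 = 3;  a_190 = 4
  a_191 = 0;  a_192 = 4;  a_193 = 0;  a_194 = 0;  a_195 = 9;  a_196 = 7
  a_197 = 3;  a_198 = 5;  a_199 = 8;  a_200 = 7;  a_201 = 1;  a_202 = 1
  a_203 = 4;  a_204 = 5;  a_205 = 5;  a_206 = 3;  a_207 = 0;  a_208 = 1
  a_209 = 3;  a_210 = 1;  a_211 = 6;  a_212 = 1;  a_213 = 0;  a_214 = 4
  a_215 = 2;  a_216 = 5;  a_217 = 1;  a_218 = 0;  a_219 = 7;  a_220 = 1
  a_221 = 1;  a_222 = 10;  a_223 = 7;  a_224 = 2;  a_225 = 8;  a_226 = 10
  a_227 = 5;  a_228 = 5;  a_229 = 2;  a_230 = 4;  a_231 = 3;  a_232 = 5
  a_233 = 3;  a_234 = 2;  a_235 = 5;  a_236 = 8;  a_237 = 1;  a_238 = 6
  a_239 = 3;  a_240 = 9;  a_241 = 3;  a_242 = 8;  a_243 = 7;  a_244 = 5
  a_245 = 0;  a_246 = 4;  a_247 = 1;  a_248 = 7;  a_249 = 2;  a_250 = 6
  a_251 = 7;  a_252 = 2;  a_253 = 6;  a_254 = 10;  a_255 = 6;  a_256 = 5
  a_257 = 10;  a_258 = 2;  a_259 = 8;  a_260 = 0;  a_261 = 9;  a_262 = 0
  a_263 = 3;  a_264 = 3;  a_265 = 8;  a_266 = 2;  a_267 = 5;  a_268 = 2
  a_269 = 3;  a_270 = 4;  a_271 = 9;  a_272 = 7;  a_273 = 10;  a_274 = 9
  a_275 = 0;  a_276 = 8;  a_277 = 9;  a_278 = 1;  a_279 = 8;  a_280 = 0
  a_281 = 9;  a_282 = 7;  a_283 = 2;  a_284 = 2;  a_285 = 5;  a_286 = 9
  a_287 = 0;  a_288 = 8;  a_289 = 0;  a_290 = 7;  a_291 = 3;  a_292 = 7
  a_293 = 0;  a_294 = 4;  a_295 = 10;  a_296 = 9;  a_297 = 9;  a_298 = 1
  a_299 = 0;  a_300 = 2;  a_301 = 8;  a_302 = 2;  a_303 = 8;  a_304 = 7
  a_305 = 0;  a_306 = 8;  a_307 = 9;  a_308 = 4;  a_309 = 6;  a_310 = 9
  a_311 = 3;  a_312 = 10;  a_313 = 3;  a_314 = 3;  a_315 = 10;  a_316 = 4
  a_317 = 10;  a_318 = 8;  a_319 = 2;  a_320 = 8;  a_321 = 1;  a_322 = 9
  a_323 = 0;  a_324 = 4;  a_325 = 5;  a_326 = 2;  a_327 = 7;  a_328 = 2
  a_329 = 1;  a_330 = 1;  a_331 = 9;  a_332 = 0
a_333 = 2·0 + 8·9 + 1·1 + 0·1 + 4·2 = 4
a_334 = 2·4 + 8·0 + 1·9 + 0·1 + 4·1 = 10

10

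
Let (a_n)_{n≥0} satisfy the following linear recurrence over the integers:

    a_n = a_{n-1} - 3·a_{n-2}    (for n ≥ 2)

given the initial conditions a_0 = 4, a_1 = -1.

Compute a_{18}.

a_2 = 1·-1 + -3·4 = -13
a_3 = 1·-13 + -3·-1 = -10
a_4 = 1·-10 + -3·-13 = 29
a_5 = 1·29 + -3·-10 = 59
a_6 = 1·59 + -3·29 = -28
a_7 = 1·-28 + -3·59 = -205
a_8 = 1·-205 + -3·-28 = -121
a_9 = 1·-121 + -3·-205 = 494
a_10 = 1·494 + -3·-121 = 857
a_11 = 1·857 + -3·494 = -625
a_12 = 1·-625 + -3·857 = -3196
a_13 = 1·-3196 + -3·-625 = -1321
a_14 = 1·-1321 + -3·-3196 = 8267
a_15 = 1·8267 + -3·-1321 = 12230
a_16 = 1·12230 + -3·8267 = -12571
a_17 = 1·-12571 + -3·12230 = -49261
a_18 = 1·-49261 + -3·-12571 = -11548

-11548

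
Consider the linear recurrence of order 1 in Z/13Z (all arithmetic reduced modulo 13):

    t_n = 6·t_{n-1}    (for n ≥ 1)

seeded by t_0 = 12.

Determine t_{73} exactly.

7

t_1 = 6·12 = 7
t_2 = 6·7 = 3
t_3 = 6·3 = 5
t_4 = 6·5 = 4
t_5 = 6·4 = 11
t_6 = 6·11 = 1
t_7 = 6·1 = 6
t_8 = 6·6 = 10
t_9 = 6·10 = 8
t_10 = 6·8 = 9
t_11 = 6·9 = 2
t_12 = 6·2 = 12
(t_12) = (12) = (t_0), so the sequence has period 12.
73 ≡ 1 (mod 12), hence t_73 = t_1 = 7.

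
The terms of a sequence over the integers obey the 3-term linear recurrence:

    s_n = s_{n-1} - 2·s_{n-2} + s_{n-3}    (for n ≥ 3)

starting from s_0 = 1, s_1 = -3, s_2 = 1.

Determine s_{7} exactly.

s_3 = 1·1 + -2·-3 + 1·1 = 8
s_4 = 1·8 + -2·1 + 1·-3 = 3
s_5 = 1·3 + -2·8 + 1·1 = -12
s_6 = 1·-12 + -2·3 + 1·8 = -10
s_7 = 1·-10 + -2·-12 + 1·3 = 17

17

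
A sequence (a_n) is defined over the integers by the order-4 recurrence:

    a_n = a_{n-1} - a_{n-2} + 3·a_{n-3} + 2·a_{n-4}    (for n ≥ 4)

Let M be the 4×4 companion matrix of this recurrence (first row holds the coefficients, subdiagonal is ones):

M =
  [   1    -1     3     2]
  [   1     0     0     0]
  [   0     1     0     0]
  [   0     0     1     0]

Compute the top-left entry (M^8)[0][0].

53

(M^8)[0][0] is the top entry after applying M 8 times to the unit state (1, 0, 0, 0). Equivalently it is h_{11} for the auxiliary sequence (h_n) obeying the same recurrence with h_3 = 1 and h_i = 0 for 0 ≤ i < 3:
h_4 = 1·1 + -1·0 + 3·0 + 2·0 = 1
h_5 = 1·1 + -1·1 + 3·0 + 2·0 = 0
h_6 = 1·0 + -1·1 + 3·1 + 2·0 = 2
h_7 = 1·2 + -1·0 + 3·1 + 2·1 = 7
h_8 = 1·7 + -1·2 + 3·0 + 2·1 = 7
h_9 = 1·7 + -1·7 + 3·2 + 2·0 = 6
h_10 = 1·6 + -1·7 + 3·7 + 2·2 = 24
h_11 = 1·24 + -1·6 + 3·7 + 2·7 = 53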